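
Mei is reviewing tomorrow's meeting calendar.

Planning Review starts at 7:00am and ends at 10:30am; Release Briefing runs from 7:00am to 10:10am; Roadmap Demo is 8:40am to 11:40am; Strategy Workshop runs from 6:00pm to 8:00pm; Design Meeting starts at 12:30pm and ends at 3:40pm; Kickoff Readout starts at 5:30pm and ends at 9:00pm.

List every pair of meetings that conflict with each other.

Sorted by start: Planning Review, Release Briefing, Roadmap Demo, Design Meeting, Kickoff Readout, Strategy Workshop.
Release Briefing starts before Planning Review ends → Planning Review and Release Briefing overlap.
Roadmap Demo starts before Planning Review ends → Planning Review and Roadmap Demo overlap.
Design Meeting starts after Planning Review ends, so nothing later overlaps Planning Review either.
Roadmap Demo starts before Release Briefing ends → Release Briefing and Roadmap Demo overlap.
Design Meeting starts after Release Briefing ends, so nothing later overlaps Release Briefing either.
Design Meeting starts after Roadmap Demo ends, so nothing later overlaps Roadmap Demo either.
Kickoff Readout starts after Design Meeting ends, so nothing later overlaps Design Meeting either.
Strategy Workshop starts before Kickoff Readout ends → Kickoff Readout and Strategy Workshop overlap.

Kickoff Readout & Strategy Workshop, Planning Review & Release Briefing, Planning Review & Roadmap Demo, Release Briefing & Roadmap Demo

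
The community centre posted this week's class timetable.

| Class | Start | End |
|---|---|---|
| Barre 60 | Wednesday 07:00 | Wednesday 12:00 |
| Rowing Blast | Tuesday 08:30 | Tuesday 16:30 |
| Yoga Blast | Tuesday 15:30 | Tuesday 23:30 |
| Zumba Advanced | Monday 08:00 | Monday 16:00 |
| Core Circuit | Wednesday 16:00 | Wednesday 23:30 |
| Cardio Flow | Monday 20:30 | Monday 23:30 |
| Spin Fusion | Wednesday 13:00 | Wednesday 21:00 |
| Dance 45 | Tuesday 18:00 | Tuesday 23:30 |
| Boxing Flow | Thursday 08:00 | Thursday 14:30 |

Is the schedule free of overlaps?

No

Sorted by start: Zumba Advanced, Cardio Flow, Rowing Blast, Yoga Blast, Dance 45, Barre 60, Spin Fusion, Core Circuit, Boxing Flow.
Cardio Flow starts after Zumba Advanced ends; Zumba Advanced is clear from here.
Rowing Blast starts after Cardio Flow ends; Cardio Flow is clear from here.
Yoga Blast starts before Rowing Blast ends → Rowing Blast and Yoga Blast overlap.
That's a conflict, so the schedule is not conflict-free.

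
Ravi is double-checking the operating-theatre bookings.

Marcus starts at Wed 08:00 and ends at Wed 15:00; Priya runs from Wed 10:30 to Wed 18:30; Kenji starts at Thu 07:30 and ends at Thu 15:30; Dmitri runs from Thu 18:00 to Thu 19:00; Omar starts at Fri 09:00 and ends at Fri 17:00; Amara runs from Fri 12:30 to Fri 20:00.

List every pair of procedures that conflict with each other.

Amara & Omar, Marcus & Priya

Check each pair: they overlap iff neither finishes before the other starts.
Sorted by start: Marcus, Priya, Kenji, Dmitri, Omar, Amara.
Priya starts before Marcus ends → Marcus and Priya overlap.
Kenji starts after Marcus ends — done with Marcus.
Kenji starts after Priya ends — done with Priya.
Dmitri starts after Kenji ends — done with Kenji.
Omar starts after Dmitri ends — done with Dmitri.
Amara starts before Omar ends → Omar and Amara overlap.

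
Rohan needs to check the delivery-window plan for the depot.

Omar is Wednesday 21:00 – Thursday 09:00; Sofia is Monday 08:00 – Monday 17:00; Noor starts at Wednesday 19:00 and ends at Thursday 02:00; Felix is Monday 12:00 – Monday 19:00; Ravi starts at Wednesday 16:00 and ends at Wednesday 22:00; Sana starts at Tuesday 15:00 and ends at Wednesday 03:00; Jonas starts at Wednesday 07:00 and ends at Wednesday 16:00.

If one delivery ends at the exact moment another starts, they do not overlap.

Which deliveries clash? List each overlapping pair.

Felix & Sofia, Noor & Omar, Noor & Ravi, Omar & Ravi

Sorted by start: Sofia, Felix, Sana, Jonas, Ravi, Noor, Omar.
Felix starts before Sofia ends → Sofia and Felix overlap.
Sana starts after Sofia ends, so nothing later overlaps Sofia either.
Sana starts after Felix ends, so nothing later overlaps Felix either.
Jonas starts after Sana ends, so nothing later overlaps Sana either.
Ravi starts exactly when Jonas ends (back-to-back, no overlap), so nothing later overlaps Jonas either.
Noor starts before Ravi ends → Ravi and Noor overlap.
Omar starts before Ravi ends → Ravi and Omar overlap.
Omar starts before Noor ends → Noor and Omar overlap.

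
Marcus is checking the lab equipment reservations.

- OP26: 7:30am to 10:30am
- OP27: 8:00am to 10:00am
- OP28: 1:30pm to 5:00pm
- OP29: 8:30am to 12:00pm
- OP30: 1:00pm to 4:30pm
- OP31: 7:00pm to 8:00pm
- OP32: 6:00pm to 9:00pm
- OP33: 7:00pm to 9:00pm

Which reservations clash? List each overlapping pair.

OP26 & OP27, OP26 & OP29, OP27 & OP29, OP28 & OP30, OP31 & OP32, OP31 & OP33, OP32 & OP33

Sorted by start: OP26, OP27, OP29, OP30, OP28, OP32, OP31, OP33.
OP27 starts before OP26 ends → OP26 and OP27 overlap.
OP29 starts before OP26 ends → OP26 and OP29 overlap.
OP30 starts after OP26 ends, so OP26 has no further overlaps.
OP29 starts before OP27 ends → OP27 and OP29 overlap.
OP30 starts after OP27 ends, so OP27 has no further overlaps.
OP30 starts after OP29 ends, so OP29 has no further overlaps.
OP28 starts before OP30 ends → OP30 and OP28 overlap.
OP32 starts after OP30 ends, so OP30 has no further overlaps.
OP32 starts after OP28 ends, so OP28 has no further overlaps.
OP31 starts before OP32 ends → OP32 and OP31 overlap.
OP33 starts before OP32 ends → OP32 and OP33 overlap.
OP33 starts before OP31 ends → OP31 and OP33 overlap.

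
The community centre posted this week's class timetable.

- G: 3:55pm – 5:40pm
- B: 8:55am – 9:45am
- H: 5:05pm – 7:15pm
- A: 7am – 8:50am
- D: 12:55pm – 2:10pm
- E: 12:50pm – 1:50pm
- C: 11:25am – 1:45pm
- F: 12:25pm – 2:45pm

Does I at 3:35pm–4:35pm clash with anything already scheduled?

A: ends 8:50am at or before I starts 3:35pm → clear.
B: ends 9:45am at or before I starts 3:35pm → clear.
C: ends 1:45pm at or before I starts 3:35pm → clear.
F: ends 2:45pm at or before I starts 3:35pm → clear.
E: ends 1:50pm at or before I starts 3:35pm → clear.
D: ends 2:10pm at or before I starts 3:35pm → clear.
G: starts 3:55pm before I ends 4:35pm, and ends 5:40pm after I starts 3:35pm → overlap.
H: starts 5:05pm at or after I ends 4:35pm → clear.
I overlaps G.

Yes — it overlaps G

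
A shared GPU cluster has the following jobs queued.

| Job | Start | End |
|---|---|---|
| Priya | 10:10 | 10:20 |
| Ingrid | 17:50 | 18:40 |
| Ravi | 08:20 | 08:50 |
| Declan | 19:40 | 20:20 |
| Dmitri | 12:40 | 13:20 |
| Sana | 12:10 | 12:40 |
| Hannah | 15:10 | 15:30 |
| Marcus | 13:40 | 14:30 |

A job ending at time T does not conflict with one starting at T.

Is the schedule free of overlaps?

Two intervals overlap when each starts before the other ends.
Sorted by start: Ravi, Priya, Sana, Dmitri, Marcus, Hannah, Ingrid, Declan.
Priya starts after Ravi ends, so nothing later overlaps Ravi either.
Sana starts after Priya ends, so nothing later overlaps Priya either.
Dmitri starts exactly when Sana ends (back-to-back, no overlap), so nothing later overlaps Sana either.
Marcus starts after Dmitri ends, so nothing later overlaps Dmitri either.
Hannah starts after Marcus ends, so nothing later overlaps Marcus either.
Ingrid starts after Hannah ends, so nothing later overlaps Hannah either.
Declan starts after Ingrid ends.
Every pair is clear; the schedule has no overlaps.

Yes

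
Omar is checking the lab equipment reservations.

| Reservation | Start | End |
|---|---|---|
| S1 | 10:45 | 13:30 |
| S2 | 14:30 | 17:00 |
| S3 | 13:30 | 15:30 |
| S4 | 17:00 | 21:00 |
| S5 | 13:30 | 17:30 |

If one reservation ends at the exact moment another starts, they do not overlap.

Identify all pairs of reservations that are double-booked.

Check each pair: they overlap iff neither finishes before the other starts.
Sorted by start: S1, S3, S5, S2, S4.
S3 starts exactly when S1 ends (back-to-back, no overlap), so S1 has no further overlaps.
S5 starts before S3 ends → S3 and S5 overlap.
S2 starts before S3 ends → S3 and S2 overlap.
S4 starts after S3 ends.
S2 starts before S5 ends → S5 and S2 overlap.
S4 starts before S5 ends → S5 and S4 overlap.
S4 starts exactly when S2 ends (back-to-back, no overlap).

S2 & S3, S2 & S5, S3 & S5, S4 & S5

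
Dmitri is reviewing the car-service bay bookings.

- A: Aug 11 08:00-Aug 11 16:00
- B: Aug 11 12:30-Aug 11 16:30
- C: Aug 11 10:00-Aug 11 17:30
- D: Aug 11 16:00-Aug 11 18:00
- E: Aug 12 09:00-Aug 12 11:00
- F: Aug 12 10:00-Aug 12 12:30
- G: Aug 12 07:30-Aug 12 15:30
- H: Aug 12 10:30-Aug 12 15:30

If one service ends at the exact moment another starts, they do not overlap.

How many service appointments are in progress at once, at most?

4

Sweep the timeline, counting +1 at each start and −1 at each end (ends before starts at a tie):
Aug 11 08:00 start A → 1
Aug 11 10:00 start C → 2
Aug 11 12:30 start B → 3
Aug 11 16:00 end A → 2
Aug 11 16:00 start D → 3
Aug 11 16:30 end B → 2
Aug 11 17:30 end C → 1
Aug 11 18:00 end D → 0
Aug 12 07:30 start G → 1
Aug 12 09:00 start E → 2
Aug 12 10:00 start F → 3
Aug 12 10:30 start H → 4
Aug 12 11:00 end E → 3
Aug 12 12:30 end F → 2
Aug 12 15:30 end G → 1
Aug 12 15:30 end H → 0
Peak is 4, at Aug 12 10:30 (E, F, G, H).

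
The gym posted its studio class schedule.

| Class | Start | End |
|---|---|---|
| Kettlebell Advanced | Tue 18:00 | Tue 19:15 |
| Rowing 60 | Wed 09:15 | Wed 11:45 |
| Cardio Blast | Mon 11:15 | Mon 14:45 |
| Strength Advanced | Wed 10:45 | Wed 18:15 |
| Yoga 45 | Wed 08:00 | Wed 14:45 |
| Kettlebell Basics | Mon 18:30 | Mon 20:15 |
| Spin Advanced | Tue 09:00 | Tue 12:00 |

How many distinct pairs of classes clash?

Sorted by start: Cardio Blast, Kettlebell Basics, Spin Advanced, Kettlebell Advanced, Yoga 45, Rowing 60, Strength Advanced.
Kettlebell Basics starts after Cardio Blast ends; Cardio Blast is clear from here.
Spin Advanced starts after Kettlebell Basics ends; Kettlebell Basics is clear from here.
Kettlebell Advanced starts after Spin Advanced ends; Spin Advanced is clear from here.
Yoga 45 starts after Kettlebell Advanced ends; Kettlebell Advanced is clear from here.
Rowing 60 starts before Yoga 45 ends → Yoga 45 and Rowing 60 overlap.
Strength Advanced starts before Yoga 45 ends → Yoga 45 and Strength Advanced overlap.
Strength Advanced starts before Rowing 60 ends → Rowing 60 and Strength Advanced overlap.
Overlapping pairs: Rowing 60 & Strength Advanced, Rowing 60 & Yoga 45, Strength Advanced & Yoga 45 — 3 in total.

3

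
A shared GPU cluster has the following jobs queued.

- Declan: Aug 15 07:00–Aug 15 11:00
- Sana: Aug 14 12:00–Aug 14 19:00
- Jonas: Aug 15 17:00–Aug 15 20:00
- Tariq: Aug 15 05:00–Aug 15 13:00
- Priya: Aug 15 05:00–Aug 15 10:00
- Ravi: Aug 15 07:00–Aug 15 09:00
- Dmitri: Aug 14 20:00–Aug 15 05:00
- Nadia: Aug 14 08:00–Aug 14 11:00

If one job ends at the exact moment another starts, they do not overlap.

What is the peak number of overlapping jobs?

Sort all start/end points and keep a running count:
Aug 14 08:00 start Nadia → 1
Aug 14 11:00 end Nadia → 0
Aug 14 12:00 start Sana → 1
Aug 14 19:00 end Sana → 0
Aug 14 20:00 start Dmitri → 1
Aug 15 05:00 end Dmitri → 0
Aug 15 05:00 start Priya → 1
Aug 15 05:00 start Tariq → 2
Aug 15 07:00 start Declan → 3
Aug 15 07:00 start Ravi → 4
Aug 15 09:00 end Ravi → 3
Aug 15 10:00 end Priya → 2
Aug 15 11:00 end Declan → 1
Aug 15 13:00 end Tariq → 0
Aug 15 17:00 start Jonas → 1
Aug 15 20:00 end Jonas → 0
Peak is 4, at Aug 15 07:00 (Declan, Priya, Ravi, Tariq).

4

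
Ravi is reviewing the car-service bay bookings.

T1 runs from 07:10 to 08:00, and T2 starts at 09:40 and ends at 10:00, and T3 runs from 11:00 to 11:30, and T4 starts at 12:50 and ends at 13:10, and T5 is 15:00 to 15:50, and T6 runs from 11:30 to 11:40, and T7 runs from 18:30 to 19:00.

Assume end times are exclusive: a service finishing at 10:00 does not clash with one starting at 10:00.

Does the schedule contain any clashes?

Sorted by start: T1, T2, T3, T6, T4, T5, T7.
T2 starts after T1 ends, so nothing later overlaps T1 either.
T3 starts after T2 ends, so nothing later overlaps T2 either.
T6 starts exactly when T3 ends (back-to-back, no overlap), so nothing later overlaps T3 either.
T4 starts after T6 ends, so nothing later overlaps T6 either.
T5 starts after T4 ends, so nothing later overlaps T4 either.
T7 starts after T5 ends.
Every pair is clear; the schedule has no overlaps.

No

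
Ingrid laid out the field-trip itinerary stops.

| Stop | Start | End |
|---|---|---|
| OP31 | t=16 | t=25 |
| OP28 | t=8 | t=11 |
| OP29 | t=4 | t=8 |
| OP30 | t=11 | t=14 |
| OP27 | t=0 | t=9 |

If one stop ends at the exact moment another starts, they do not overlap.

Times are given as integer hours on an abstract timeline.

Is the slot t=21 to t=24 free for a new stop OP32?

No — it overlaps OP31

OP27: ends t=9 at or before OP32 starts t=21 → clear.
OP29: ends t=8 at or before OP32 starts t=21 → clear.
OP28: ends t=11 at or before OP32 starts t=21 → clear.
OP30: ends t=14 at or before OP32 starts t=21 → clear.
OP31: starts t=16 before OP32 ends t=24, and ends t=25 after OP32 starts t=21 → overlap.
OP32 overlaps OP31.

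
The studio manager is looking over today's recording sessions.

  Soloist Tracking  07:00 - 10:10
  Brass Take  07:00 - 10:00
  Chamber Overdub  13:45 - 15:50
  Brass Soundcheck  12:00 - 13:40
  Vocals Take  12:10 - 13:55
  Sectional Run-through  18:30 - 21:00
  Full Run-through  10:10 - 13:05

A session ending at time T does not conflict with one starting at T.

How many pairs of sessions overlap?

5

Sorted by start: Soloist Tracking, Brass Take, Full Run-through, Brass Soundcheck, Vocals Take, Chamber Overdub, Sectional Run-through.
Brass Take starts before Soloist Tracking ends → Soloist Tracking and Brass Take overlap.
Full Run-through starts exactly when Soloist Tracking ends (back-to-back, no overlap), so Soloist Tracking has no further overlaps.
Full Run-through starts after Brass Take ends, so Brass Take has no further overlaps.
Brass Soundcheck starts before Full Run-through ends → Full Run-through and Brass Soundcheck overlap.
Vocals Take starts before Full Run-through ends → Full Run-through and Vocals Take overlap.
Chamber Overdub starts after Full Run-through ends, so Full Run-through has no further overlaps.
Vocals Take starts before Brass Soundcheck ends → Brass Soundcheck and Vocals Take overlap.
Chamber Overdub starts after Brass Soundcheck ends, so Brass Soundcheck has no further overlaps.
Chamber Overdub starts before Vocals Take ends → Vocals Take and Chamber Overdub overlap.
Sectional Run-through starts after Vocals Take ends.
Sectional Run-through starts after Chamber Overdub ends.
Overlapping pairs: Brass Soundcheck & Full Run-through, Brass Soundcheck & Vocals Take, Brass Take & Soloist Tracking, Chamber Overdub & Vocals Take, Full Run-through & Vocals Take — 5 in total.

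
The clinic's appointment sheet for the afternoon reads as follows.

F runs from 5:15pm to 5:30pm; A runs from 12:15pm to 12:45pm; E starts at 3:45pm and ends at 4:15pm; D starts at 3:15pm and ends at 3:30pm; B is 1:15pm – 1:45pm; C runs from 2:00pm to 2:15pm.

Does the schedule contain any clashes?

Sorted by start: A, B, C, D, E, F.
B starts after A ends; A is clear from here.
C starts after B ends; B is clear from here.
D starts after C ends; C is clear from here.
E starts after D ends; D is clear from here.
F starts after E ends.
Every pair is clear; the schedule has no overlaps.

No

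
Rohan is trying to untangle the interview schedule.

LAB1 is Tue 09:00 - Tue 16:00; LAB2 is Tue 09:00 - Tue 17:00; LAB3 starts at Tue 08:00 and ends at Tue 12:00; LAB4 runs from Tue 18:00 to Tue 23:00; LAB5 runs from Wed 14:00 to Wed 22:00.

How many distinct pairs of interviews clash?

Two intervals overlap when each starts before the other ends.
Sorted by start: LAB3, LAB1, LAB2, LAB4, LAB5.
LAB1 starts before LAB3 ends → LAB3 and LAB1 overlap.
LAB2 starts before LAB3 ends → LAB3 and LAB2 overlap.
LAB4 starts after LAB3 ends, so nothing later overlaps LAB3 either.
LAB2 starts before LAB1 ends → LAB1 and LAB2 overlap.
LAB4 starts after LAB1 ends, so nothing later overlaps LAB1 either.
LAB4 starts after LAB2 ends, so nothing later overlaps LAB2 either.
LAB5 starts after LAB4 ends.
Overlapping pairs: LAB1 & LAB2, LAB1 & LAB3, LAB2 & LAB3 — 3 in total.

3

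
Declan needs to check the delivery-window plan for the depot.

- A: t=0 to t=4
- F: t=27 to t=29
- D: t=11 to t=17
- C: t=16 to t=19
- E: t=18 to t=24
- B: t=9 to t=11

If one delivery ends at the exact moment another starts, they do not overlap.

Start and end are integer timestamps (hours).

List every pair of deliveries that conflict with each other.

Two intervals overlap when each starts before the other ends.
Sorted by start: A, B, D, C, E, F.
B starts after A ends, so A has no further overlaps.
D starts exactly when B ends (back-to-back, no overlap), so B has no further overlaps.
C starts before D ends → D and C overlap.
E starts after D ends, so D has no further overlaps.
E starts before C ends → C and E overlap.
F starts after C ends.
F starts after E ends.

C & D, C & E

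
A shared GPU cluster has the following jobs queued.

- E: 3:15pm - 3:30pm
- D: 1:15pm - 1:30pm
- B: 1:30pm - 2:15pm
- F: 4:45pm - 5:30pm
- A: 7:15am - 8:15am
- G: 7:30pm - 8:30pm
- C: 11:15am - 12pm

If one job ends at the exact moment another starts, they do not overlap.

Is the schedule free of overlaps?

Check each pair: they overlap iff neither finishes before the other starts.
Sorted by start: A, C, D, B, E, F, G.
C starts after A ends; A is clear from here.
D starts after C ends; C is clear from here.
B starts exactly when D ends (back-to-back, no overlap); D is clear from here.
E starts after B ends; B is clear from here.
F starts after E ends; E is clear from here.
G starts after F ends.
Every pair is clear; the schedule has no overlaps.

Yes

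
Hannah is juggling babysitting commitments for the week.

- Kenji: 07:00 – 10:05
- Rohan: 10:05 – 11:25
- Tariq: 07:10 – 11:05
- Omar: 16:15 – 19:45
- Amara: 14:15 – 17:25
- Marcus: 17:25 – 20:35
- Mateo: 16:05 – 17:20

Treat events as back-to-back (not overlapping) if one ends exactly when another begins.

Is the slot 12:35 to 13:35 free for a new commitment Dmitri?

Kenji: ends 10:05 at or before Dmitri starts 12:35 → clear.
Tariq: ends 11:05 at or before Dmitri starts 12:35 → clear.
Rohan: ends 11:25 at or before Dmitri starts 12:35 → clear.
Amara: starts 14:15 at or after Dmitri ends 13:35 → clear.
Mateo: starts 16:05 at or after Dmitri ends 13:35 → clear.
Omar: starts 16:15 at or after Dmitri ends 13:35 → clear.
Marcus: starts 17:25 at or after Dmitri ends 13:35 → clear.

Yes — the slot is free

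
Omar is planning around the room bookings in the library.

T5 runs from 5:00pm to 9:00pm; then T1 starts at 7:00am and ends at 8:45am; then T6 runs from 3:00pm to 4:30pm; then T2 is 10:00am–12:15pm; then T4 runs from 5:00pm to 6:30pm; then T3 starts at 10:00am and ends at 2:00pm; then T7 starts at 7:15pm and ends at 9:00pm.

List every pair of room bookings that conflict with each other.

T2 & T3, T4 & T5, T5 & T7

Sorted by start: T1, T2, T3, T6, T4, T5, T7.
T2 starts after T1 ends, so nothing later overlaps T1 either.
T3 starts before T2 ends → T2 and T3 overlap.
T6 starts after T2 ends, so nothing later overlaps T2 either.
T6 starts after T3 ends, so nothing later overlaps T3 either.
T4 starts after T6 ends, so nothing later overlaps T6 either.
T5 starts before T4 ends → T4 and T5 overlap.
T7 starts after T4 ends.
T7 starts before T5 ends → T5 and T7 overlap.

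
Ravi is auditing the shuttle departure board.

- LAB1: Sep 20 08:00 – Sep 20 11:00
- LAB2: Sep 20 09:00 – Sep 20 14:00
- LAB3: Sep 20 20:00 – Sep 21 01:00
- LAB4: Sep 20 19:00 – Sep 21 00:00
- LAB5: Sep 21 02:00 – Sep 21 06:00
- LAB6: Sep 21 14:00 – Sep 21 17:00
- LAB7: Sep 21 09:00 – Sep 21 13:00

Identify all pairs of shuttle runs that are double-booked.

LAB1 & LAB2, LAB3 & LAB4

Sorted by start: LAB1, LAB2, LAB4, LAB3, LAB5, LAB7, LAB6.
LAB2 starts before LAB1 ends → LAB1 and LAB2 overlap.
LAB4 starts after LAB1 ends; LAB1 is clear from here.
LAB4 starts after LAB2 ends; LAB2 is clear from here.
LAB3 starts before LAB4 ends → LAB4 and LAB3 overlap.
LAB5 starts after LAB4 ends; LAB4 is clear from here.
LAB5 starts after LAB3 ends; LAB3 is clear from here.
LAB7 starts after LAB5 ends; LAB5 is clear from here.
LAB6 starts after LAB7 ends.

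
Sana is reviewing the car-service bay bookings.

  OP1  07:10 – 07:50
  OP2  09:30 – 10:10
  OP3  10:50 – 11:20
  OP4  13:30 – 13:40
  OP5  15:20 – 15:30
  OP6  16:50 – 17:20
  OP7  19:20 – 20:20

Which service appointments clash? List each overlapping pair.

no overlapping pairs

Sorted by start: OP1, OP2, OP3, OP4, OP5, OP6, OP7.
OP2 starts after OP1 ends, so OP1 has no further overlaps.
OP3 starts after OP2 ends, so OP2 has no further overlaps.
OP4 starts after OP3 ends, so OP3 has no further overlaps.
OP5 starts after OP4 ends, so OP4 has no further overlaps.
OP6 starts after OP5 ends, so OP5 has no further overlaps.
OP7 starts after OP6 ends.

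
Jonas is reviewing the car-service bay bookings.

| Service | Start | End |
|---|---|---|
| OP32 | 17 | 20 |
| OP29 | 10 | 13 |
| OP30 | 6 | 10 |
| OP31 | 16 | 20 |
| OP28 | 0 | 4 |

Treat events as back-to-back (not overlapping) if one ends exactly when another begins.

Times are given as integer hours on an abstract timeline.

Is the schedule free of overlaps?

No

Sorted by start: OP28, OP30, OP29, OP31, OP32.
OP30 starts after OP28 ends; OP28 is clear from here.
OP29 starts exactly when OP30 ends (back-to-back, no overlap); OP30 is clear from here.
OP31 starts after OP29 ends; OP29 is clear from here.
OP32 starts before OP31 ends → OP31 and OP32 overlap.
That's a conflict, so the schedule is not conflict-free.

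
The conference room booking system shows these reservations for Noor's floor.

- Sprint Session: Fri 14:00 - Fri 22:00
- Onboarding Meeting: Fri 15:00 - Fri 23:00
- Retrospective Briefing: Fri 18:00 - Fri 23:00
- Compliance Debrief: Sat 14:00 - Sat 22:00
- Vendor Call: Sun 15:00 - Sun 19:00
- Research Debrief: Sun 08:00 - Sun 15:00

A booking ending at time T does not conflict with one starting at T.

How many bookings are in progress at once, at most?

3

Walk through starts and ends in time order (an end at T is processed before a start at T):
Fri 14:00 start Sprint Session → 1
Fri 15:00 start Onboarding Meeting → 2
Fri 18:00 start Retrospective Briefing → 3
Fri 22:00 end Sprint Session → 2
Fri 23:00 end Onboarding Meeting → 1
Fri 23:00 end Retrospective Briefing → 0
Sat 14:00 start Compliance Debrief → 1
Sat 22:00 end Compliance Debrief → 0
Sun 08:00 start Research Debrief → 1
Sun 15:00 end Research Debrief → 0
Sun 15:00 start Vendor Call → 1
Sun 19:00 end Vendor Call → 0
Peak is 3, at Fri 18:00 (Onboarding Meeting, Retrospective Briefing, Sprint Session).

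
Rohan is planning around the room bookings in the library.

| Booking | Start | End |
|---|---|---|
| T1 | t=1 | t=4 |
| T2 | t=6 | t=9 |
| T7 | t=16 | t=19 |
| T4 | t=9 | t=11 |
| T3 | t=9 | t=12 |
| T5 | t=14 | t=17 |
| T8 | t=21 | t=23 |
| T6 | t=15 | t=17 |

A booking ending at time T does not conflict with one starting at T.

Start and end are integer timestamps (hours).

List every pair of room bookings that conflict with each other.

Sorted by start: T1, T2, T3, T4, T5, T6, T7, T8.
T2 starts after T1 ends, so T1 has no further overlaps.
T3 starts exactly when T2 ends (back-to-back, no overlap), so T2 has no further overlaps.
T4 starts before T3 ends → T3 and T4 overlap.
T5 starts after T3 ends, so T3 has no further overlaps.
T5 starts after T4 ends, so T4 has no further overlaps.
T6 starts before T5 ends → T5 and T6 overlap.
T7 starts before T5 ends → T5 and T7 overlap.
T8 starts after T5 ends.
T7 starts before T6 ends → T6 and T7 overlap.
T8 starts after T6 ends.
T8 starts after T7 ends.

T3 & T4, T5 & T6, T5 & T7, T6 & T7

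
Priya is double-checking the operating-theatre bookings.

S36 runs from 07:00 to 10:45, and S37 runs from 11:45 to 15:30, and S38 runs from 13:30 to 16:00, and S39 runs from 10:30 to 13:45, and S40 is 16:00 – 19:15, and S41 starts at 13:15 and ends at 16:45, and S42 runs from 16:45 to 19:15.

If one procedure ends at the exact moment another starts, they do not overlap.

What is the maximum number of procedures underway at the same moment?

4

Sort all start/end points and keep a running count:
07:00 start S36 → 1
10:30 start S39 → 2
10:45 end S36 → 1
11:45 start S37 → 2
13:15 start S41 → 3
13:30 start S38 → 4
13:45 end S39 → 3
15:30 end S37 → 2
16:00 end S38 → 1
16:00 start S40 → 2
16:45 end S41 → 1
16:45 start S42 → 2
19:15 end S40 → 1
19:15 end S42 → 0
Peak is 4, at 13:30 (S37, S38, S39, S41).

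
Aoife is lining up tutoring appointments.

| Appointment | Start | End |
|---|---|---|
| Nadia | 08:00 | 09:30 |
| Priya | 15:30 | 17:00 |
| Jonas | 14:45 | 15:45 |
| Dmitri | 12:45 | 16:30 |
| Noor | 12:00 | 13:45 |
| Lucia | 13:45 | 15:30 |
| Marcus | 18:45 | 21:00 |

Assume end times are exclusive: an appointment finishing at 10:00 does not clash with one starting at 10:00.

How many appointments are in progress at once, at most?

3

Walk through starts and ends in time order (an end at T is processed before a start at T):
08:00 start Nadia → 1
09:30 end Nadia → 0
12:00 start Noor → 1
12:45 start Dmitri → 2
13:45 end Noor → 1
13:45 start Lucia → 2
14:45 start Jonas → 3
15:30 end Lucia → 2
15:30 start Priya → 3
15:45 end Jonas → 2
16:30 end Dmitri → 1
17:00 end Priya → 0
18:45 start Marcus → 1
21:00 end Marcus → 0
Peak is 3, at 14:45 (Dmitri, Jonas, Lucia).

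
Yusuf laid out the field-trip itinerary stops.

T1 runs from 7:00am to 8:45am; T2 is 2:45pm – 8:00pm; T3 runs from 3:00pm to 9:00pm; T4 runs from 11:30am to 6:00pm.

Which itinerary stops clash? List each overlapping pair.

T2 & T3, T2 & T4, T3 & T4

Sorted by start: T1, T4, T2, T3.
T4 starts after T1 ends, so nothing later overlaps T1 either.
T2 starts before T4 ends → T4 and T2 overlap.
T3 starts before T4 ends → T4 and T3 overlap.
T3 starts before T2 ends → T2 and T3 overlap.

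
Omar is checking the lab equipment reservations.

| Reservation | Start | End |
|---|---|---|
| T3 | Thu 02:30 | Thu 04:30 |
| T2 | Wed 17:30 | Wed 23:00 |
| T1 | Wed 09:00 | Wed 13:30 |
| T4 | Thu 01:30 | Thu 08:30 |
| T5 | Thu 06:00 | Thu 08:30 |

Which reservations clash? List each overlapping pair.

T3 & T4, T4 & T5

Check each pair: they overlap iff neither finishes before the other starts.
Sorted by start: T1, T2, T4, T3, T5.
T2 starts after T1 ends; T1 is clear from here.
T4 starts after T2 ends; T2 is clear from here.
T3 starts before T4 ends → T4 and T3 overlap.
T5 starts before T4 ends → T4 and T5 overlap.
T5 starts after T3 ends.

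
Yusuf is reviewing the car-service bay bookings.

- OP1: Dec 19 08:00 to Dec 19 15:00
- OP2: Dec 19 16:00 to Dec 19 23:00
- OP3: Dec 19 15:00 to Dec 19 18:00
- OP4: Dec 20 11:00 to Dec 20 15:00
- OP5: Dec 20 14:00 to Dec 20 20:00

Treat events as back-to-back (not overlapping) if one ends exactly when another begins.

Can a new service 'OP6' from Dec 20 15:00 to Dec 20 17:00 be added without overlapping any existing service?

OP1: ends Dec 19 15:00 at or before OP6 starts Dec 20 15:00 → clear.
OP3: ends Dec 19 18:00 at or before OP6 starts Dec 20 15:00 → clear.
OP2: ends Dec 19 23:00 at or before OP6 starts Dec 20 15:00 → clear.
OP4: ends Dec 20 15:00 at or before OP6 starts Dec 20 15:00 → clear.
OP5: starts Dec 20 14:00 before OP6 ends Dec 20 17:00, and ends Dec 20 20:00 after OP6 starts Dec 20 15:00 → overlap.
OP6 overlaps OP5.

No — it overlaps OP5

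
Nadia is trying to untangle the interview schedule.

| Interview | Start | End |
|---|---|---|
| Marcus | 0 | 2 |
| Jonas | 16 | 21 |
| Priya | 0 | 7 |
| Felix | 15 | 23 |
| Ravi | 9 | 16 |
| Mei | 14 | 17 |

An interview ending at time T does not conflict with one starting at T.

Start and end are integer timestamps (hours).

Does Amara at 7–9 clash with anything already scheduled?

Priya: ends 7 at or before Amara starts 7 → clear.
Marcus: ends 2 at or before Amara starts 7 → clear.
Ravi: starts 9 at or after Amara ends 9 → clear.
Mei: starts 14 at or after Amara ends 9 → clear.
Felix: starts 15 at or after Amara ends 9 → clear.
Jonas: starts 16 at or after Amara ends 9 → clear.

No — it doesn't clash with anything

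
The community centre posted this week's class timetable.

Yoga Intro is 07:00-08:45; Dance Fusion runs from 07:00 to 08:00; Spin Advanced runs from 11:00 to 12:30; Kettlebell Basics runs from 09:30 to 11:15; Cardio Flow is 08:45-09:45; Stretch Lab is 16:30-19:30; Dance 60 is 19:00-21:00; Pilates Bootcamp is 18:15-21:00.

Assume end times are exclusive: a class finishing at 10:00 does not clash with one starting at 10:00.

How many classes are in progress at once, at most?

Sort all start/end points and keep a running count:
07:00 start Dance Fusion → 1
07:00 start Yoga Intro → 2
08:00 end Dance Fusion → 1
08:45 end Yoga Intro → 0
08:45 start Cardio Flow → 1
09:30 start Kettlebell Basics → 2
09:45 end Cardio Flow → 1
11:00 start Spin Advanced → 2
11:15 end Kettlebell Basics → 1
12:30 end Spin Advanced → 0
16:30 start Stretch Lab → 1
18:15 start Pilates Bootcamp → 2
19:00 start Dance 60 → 3
19:30 end Stretch Lab → 2
21:00 end Dance 60 → 1
21:00 end Pilates Bootcamp → 0
Peak is 3, at 19:00 (Dance 60, Pilates Bootcamp, Stretch Lab).

3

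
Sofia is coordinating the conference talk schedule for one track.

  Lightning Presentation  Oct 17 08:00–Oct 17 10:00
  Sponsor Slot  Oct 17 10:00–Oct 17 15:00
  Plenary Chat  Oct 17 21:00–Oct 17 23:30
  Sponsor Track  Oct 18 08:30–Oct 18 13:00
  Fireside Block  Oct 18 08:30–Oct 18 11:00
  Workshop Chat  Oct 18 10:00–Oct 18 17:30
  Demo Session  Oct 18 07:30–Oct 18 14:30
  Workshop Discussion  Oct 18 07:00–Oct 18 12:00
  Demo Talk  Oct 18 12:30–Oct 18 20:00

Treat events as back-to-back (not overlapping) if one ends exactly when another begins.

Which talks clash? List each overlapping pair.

Demo Session & Demo Talk, Demo Session & Fireside Block, Demo Session & Sponsor Track, Demo Session & Workshop Chat, Demo Session & Workshop Discussion, Demo Talk & Sponsor Track, Demo Talk & Workshop Chat, Fireside Block & Sponsor Track, Fireside Block & Workshop Chat, Fireside Block & Workshop Discussion, Sponsor Track & Workshop Chat, Sponsor Track & Workshop Discussion, Workshop Chat & Workshop Discussion

Sorted by start: Lightning Presentation, Sponsor Slot, Plenary Chat, Workshop Discussion, Demo Session, Sponsor Track, Fireside Block, Workshop Chat, Demo Talk.
Sponsor Slot starts exactly when Lightning Presentation ends (back-to-back, no overlap); Lightning Presentation is clear from here.
Plenary Chat starts after Sponsor Slot ends; Sponsor Slot is clear from here.
Workshop Discussion starts after Plenary Chat ends; Plenary Chat is clear from here.
Demo Session starts before Workshop Discussion ends → Workshop Discussion and Demo Session overlap.
Sponsor Track starts before Workshop Discussion ends → Workshop Discussion and Sponsor Track overlap.
Fireside Block starts before Workshop Discussion ends → Workshop Discussion and Fireside Block overlap.
Workshop Chat starts before Workshop Discussion ends → Workshop Discussion and Workshop Chat overlap.
Demo Talk starts after Workshop Discussion ends.
Sponsor Track starts before Demo Session ends → Demo Session and Sponsor Track overlap.
Fireside Block starts before Demo Session ends → Demo Session and Fireside Block overlap.
Workshop Chat starts before Demo Session ends → Demo Session and Workshop Chat overlap.
Demo Talk starts before Demo Session ends → Demo Session and Demo Talk overlap.
Fireside Block starts before Sponsor Track ends → Sponsor Track and Fireside Block overlap.
Workshop Chat starts before Sponsor Track ends → Sponsor Track and Workshop Chat overlap.
Demo Talk starts before Sponsor Track ends → Sponsor Track and Demo Talk overlap.
Workshop Chat starts before Fireside Block ends → Fireside Block and Workshop Chat overlap.
Demo Talk starts after Fireside Block ends.
Demo Talk starts before Workshop Chat ends → Workshop Chat and Demo Talk overlap.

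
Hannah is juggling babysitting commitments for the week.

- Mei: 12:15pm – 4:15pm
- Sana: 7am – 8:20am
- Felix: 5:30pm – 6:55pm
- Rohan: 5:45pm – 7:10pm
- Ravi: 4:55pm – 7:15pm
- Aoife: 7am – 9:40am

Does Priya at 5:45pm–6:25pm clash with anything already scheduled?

Sana: ends 8:20am at or before Priya starts 5:45pm → clear.
Aoife: ends 9:40am at or before Priya starts 5:45pm → clear.
Mei: ends 4:15pm at or before Priya starts 5:45pm → clear.
Ravi: starts 4:55pm before Priya ends 6:25pm, and ends 7:15pm after Priya starts 5:45pm → overlap.
Felix: starts 5:30pm before Priya ends 6:25pm, and ends 6:55pm after Priya starts 5:45pm → overlap.
Rohan: starts 5:45pm before Priya ends 6:25pm, and ends 7:10pm after Priya starts 5:45pm → overlap.
Priya overlaps Felix, Ravi, Rohan.

Yes — it overlaps Felix, Ravi, Rohan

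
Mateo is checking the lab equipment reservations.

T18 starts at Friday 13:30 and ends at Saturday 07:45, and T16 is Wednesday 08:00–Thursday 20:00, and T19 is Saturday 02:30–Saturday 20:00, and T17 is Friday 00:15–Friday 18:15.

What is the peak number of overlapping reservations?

2

Sort all start/end points and keep a running count:
Wednesday 08:00 start T16 → 1
Thursday 20:00 end T16 → 0
Friday 00:15 start T17 → 1
Friday 13:30 start T18 → 2
Friday 18:15 end T17 → 1
Saturday 02:30 start T19 → 2
Saturday 07:45 end T18 → 1
Saturday 20:00 end T19 → 0
Peak is 2, at Friday 13:30 (T17, T18).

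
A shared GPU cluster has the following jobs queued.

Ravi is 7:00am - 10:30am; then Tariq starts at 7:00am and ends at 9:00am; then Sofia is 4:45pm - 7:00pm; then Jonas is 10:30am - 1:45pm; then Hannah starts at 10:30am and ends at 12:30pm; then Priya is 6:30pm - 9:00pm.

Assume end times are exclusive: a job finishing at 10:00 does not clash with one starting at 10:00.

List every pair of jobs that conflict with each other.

Check each pair: they overlap iff neither finishes before the other starts.
Sorted by start: Ravi, Tariq, Jonas, Hannah, Sofia, Priya.
Tariq starts before Ravi ends → Ravi and Tariq overlap.
Jonas starts exactly when Ravi ends (back-to-back, no overlap), so Ravi has no further overlaps.
Jonas starts after Tariq ends, so Tariq has no further overlaps.
Hannah starts before Jonas ends → Jonas and Hannah overlap.
Sofia starts after Jonas ends, so Jonas has no further overlaps.
Sofia starts after Hannah ends, so Hannah has no further overlaps.
Priya starts before Sofia ends → Sofia and Priya overlap.

Hannah & Jonas, Priya & Sofia, Ravi & Tariq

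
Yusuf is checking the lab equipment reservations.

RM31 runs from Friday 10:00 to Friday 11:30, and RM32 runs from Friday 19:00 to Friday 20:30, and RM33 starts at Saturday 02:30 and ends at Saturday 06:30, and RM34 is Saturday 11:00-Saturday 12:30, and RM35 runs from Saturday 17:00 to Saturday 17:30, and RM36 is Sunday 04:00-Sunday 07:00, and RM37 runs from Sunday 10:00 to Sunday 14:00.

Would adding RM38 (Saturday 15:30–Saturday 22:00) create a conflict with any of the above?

RM31: ends Friday 11:30 at or before RM38 starts Saturday 15:30 → clear.
RM32: ends Friday 20:30 at or before RM38 starts Saturday 15:30 → clear.
RM33: ends Saturday 06:30 at or before RM38 starts Saturday 15:30 → clear.
RM34: ends Saturday 12:30 at or before RM38 starts Saturday 15:30 → clear.
RM35: starts Saturday 17:00 before RM38 ends Saturday 22:00, and ends Saturday 17:30 after RM38 starts Saturday 15:30 → overlap.
RM36: starts Sunday 04:00 at or after RM38 ends Saturday 22:00 → clear.
RM37: starts Sunday 10:00 at or after RM38 ends Saturday 22:00 → clear.
RM38 overlaps RM35.

Yes — it overlaps RM35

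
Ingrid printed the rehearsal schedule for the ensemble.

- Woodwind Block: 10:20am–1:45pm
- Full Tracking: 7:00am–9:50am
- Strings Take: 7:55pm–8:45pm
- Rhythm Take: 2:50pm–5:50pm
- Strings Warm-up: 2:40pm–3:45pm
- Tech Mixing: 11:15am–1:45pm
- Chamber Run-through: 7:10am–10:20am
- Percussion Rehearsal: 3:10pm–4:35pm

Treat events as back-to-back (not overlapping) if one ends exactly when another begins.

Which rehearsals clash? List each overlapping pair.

Sorted by start: Full Tracking, Chamber Run-through, Woodwind Block, Tech Mixing, Strings Warm-up, Rhythm Take, Percussion Rehearsal, Strings Take.
Chamber Run-through starts before Full Tracking ends → Full Tracking and Chamber Run-through overlap.
Woodwind Block starts after Full Tracking ends, so nothing later overlaps Full Tracking either.
Woodwind Block starts exactly when Chamber Run-through ends (back-to-back, no overlap), so nothing later overlaps Chamber Run-through either.
Tech Mixing starts before Woodwind Block ends → Woodwind Block and Tech Mixing overlap.
Strings Warm-up starts after Woodwind Block ends, so nothing later overlaps Woodwind Block either.
Strings Warm-up starts after Tech Mixing ends, so nothing later overlaps Tech Mixing either.
Rhythm Take starts before Strings Warm-up ends → Strings Warm-up and Rhythm Take overlap.
Percussion Rehearsal starts before Strings Warm-up ends → Strings Warm-up and Percussion Rehearsal overlap.
Strings Take starts after Strings Warm-up ends.
Percussion Rehearsal starts before Rhythm Take ends → Rhythm Take and Percussion Rehearsal overlap.
Strings Take starts after Rhythm Take ends.
Strings Take starts after Percussion Rehearsal ends.

Chamber Run-through & Full Tracking, Percussion Rehearsal & Rhythm Take, Percussion Rehearsal & Strings Warm-up, Rhythm Take & Strings Warm-up, Tech Mixing & Woodwind Block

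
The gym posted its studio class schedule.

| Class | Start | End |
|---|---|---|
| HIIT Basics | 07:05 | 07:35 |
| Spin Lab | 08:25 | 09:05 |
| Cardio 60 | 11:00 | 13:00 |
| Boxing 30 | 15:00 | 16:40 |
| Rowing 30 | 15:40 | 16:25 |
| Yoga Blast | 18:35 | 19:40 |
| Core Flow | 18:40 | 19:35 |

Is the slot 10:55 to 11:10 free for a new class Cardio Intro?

HIIT Basics: ends 07:35 at or before Cardio Intro starts 10:55 → clear.
Spin Lab: ends 09:05 at or before Cardio Intro starts 10:55 → clear.
Cardio 60: starts 11:00 before Cardio Intro ends 11:10, and ends 13:00 after Cardio Intro starts 10:55 → overlap.
Boxing 30: starts 15:00 at or after Cardio Intro ends 11:10 → clear.
Rowing 30: starts 15:40 at or after Cardio Intro ends 11:10 → clear.
Yoga Blast: starts 18:35 at or after Cardio Intro ends 11:10 → clear.
Core Flow: starts 18:40 at or after Cardio Intro ends 11:10 → clear.
Cardio Intro overlaps Cardio 60.

No — it overlaps Cardio 60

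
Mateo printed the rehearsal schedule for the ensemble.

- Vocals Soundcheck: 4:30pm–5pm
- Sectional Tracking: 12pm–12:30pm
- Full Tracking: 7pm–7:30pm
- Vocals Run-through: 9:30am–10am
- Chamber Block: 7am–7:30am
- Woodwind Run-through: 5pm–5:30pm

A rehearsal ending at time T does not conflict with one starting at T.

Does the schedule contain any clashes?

Sorted by start: Chamber Block, Vocals Run-through, Sectional Tracking, Vocals Soundcheck, Woodwind Run-through, Full Tracking.
Vocals Run-through starts after Chamber Block ends, so Chamber Block has no further overlaps.
Sectional Tracking starts after Vocals Run-through ends, so Vocals Run-through has no further overlaps.
Vocals Soundcheck starts after Sectional Tracking ends, so Sectional Tracking has no further overlaps.
Woodwind Run-through starts exactly when Vocals Soundcheck ends (back-to-back, no overlap), so Vocals Soundcheck has no further overlaps.
Full Tracking starts after Woodwind Run-through ends.
Every pair is clear; the schedule has no overlaps.

No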